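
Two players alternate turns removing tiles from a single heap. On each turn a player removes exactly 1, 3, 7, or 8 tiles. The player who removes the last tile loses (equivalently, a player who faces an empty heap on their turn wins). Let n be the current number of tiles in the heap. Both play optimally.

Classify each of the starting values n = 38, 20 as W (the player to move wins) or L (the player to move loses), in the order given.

Compute win/loss labels from the base case upward. A position with no move is W. Any other position is W if it can reach an L in one move, else L.
n=0: no move; the opponent has just taken the last tile and therefore loses → W
n=1: →0(W) only, which is W, so L
n=2: →1(L), so W
n=3: →2(W), 0(W) — all W, so L
n=4: →3(L), so W
n=5: →4(W), 2(W) — all W, so L
n=6: →5(L), so W
n=7: →6(W), 4(W), 0(W) — all W, so L
n=8: →7(L), so W
n=9: →1(L), so W
n=10: →7(L), so W
n=11: →3(L), so W
n=12: →5(L), so W
n=13: →5(L), so W
n=14: →7(L), so W
n=15: →7(L), so W
n=16: →15(W), 13(W), 9(W), 8(W) — all W, so L
n=17: →16(L), so W
n=18: →17(W), 15(W), 11(W), 10(W) — all W, so L
n=19: →18(L), so W
n=20: →19(W), 17(W), 13(W), 12(W) — all W, so L
n=21: →20(L), so W
n=22: →21(W), 19(W), 15(W), 14(W) — all W, so L
n=23: →22(L), so W
n=24: →16(L), so W
n=25: →22(L), so W
n=26: →18(L), so W
n=27: →20(L), so W
n=28: →20(L), so W
n=29: →22(L), so W
n=30: →22(L), so W
n=31: →30(W), 28(W), 24(W), 23(W) — all W, so L
n=32: →31(L), so W
n=33: →32(W), 30(W), 26(W), 25(W) — all W, so L
n=34: →33(L), so W
n=35: →34(W), 32(W), 28(W), 27(W) — all W, so L
n=36: →35(L), so W
n=37: →36(W), 34(W), 30(W), 29(W) — all W, so L
n=38: →37(L), so W

38: W, 20: L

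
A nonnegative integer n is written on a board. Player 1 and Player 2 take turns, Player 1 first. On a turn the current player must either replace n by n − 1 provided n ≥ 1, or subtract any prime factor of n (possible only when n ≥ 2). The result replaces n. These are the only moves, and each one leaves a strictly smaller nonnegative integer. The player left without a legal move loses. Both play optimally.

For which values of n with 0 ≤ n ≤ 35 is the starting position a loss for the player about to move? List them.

Label each position W (a win for the player to move) or L (a loss). A position with no legal move is L; any other position is W exactly when some move reaches an L, and L when every move reaches a W.
n=0: no move → L
n=1: reaches L-position 0 → W
n=2: reaches L-position 0 → W
n=3: reaches L-position 0 → W
n=4: only reaches 2(W), 3(W), all W → L
n=5: reaches L-position 0 → W
n=6: reaches L-position 4 → W
n=7: reaches L-position 0 → W
n=8: only reaches 6(W), 7(W), all W → L
n=9: reaches L-position 8 → W
n=10: reaches L-position 8 → W
n=11: reaches L-position 0 → W
n=12: only reaches 9(W), 10(W), 11(W), all W → L
n=13: reaches L-position 0 → W
n=14: reaches L-position 12 → W
n=15: reaches L-position 12 → W
n=16: only reaches 14(W), 15(W), all W → L
n=17: reaches L-position 0 → W
n=18: reaches L-position 16 → W
n=19: reaches L-position 0 → W
n=20: only reaches 15(W), 18(W), 19(W), all W → L
n=21: reaches L-position 20 → W
n=22: reaches L-position 20 → W
n=23: reaches L-position 0 → W
n=24: only reaches 21(W), 22(W), 23(W), all W → L
n=25: reaches L-position 20 → W
n=26: reaches L-position 24 → W
n=27: reaches L-position 24 → W
n=28: only reaches 21(W), 26(W), 27(W), all W → L
n=29: reaches L-position 0 → W
n=30: reaches L-position 28 → W
n=31: reaches L-position 0 → W
n=32: only reaches 30(W), 31(W), all W → L
n=33: reaches L-position 32 → W
n=34: reaches L-position 32 → W
n=35: reaches L-position 28 → W
Reading off the rows marked L gives the requested list; there are 9 such values of n.

0, 4, 8, 12, 16, 20, 24, 28, 32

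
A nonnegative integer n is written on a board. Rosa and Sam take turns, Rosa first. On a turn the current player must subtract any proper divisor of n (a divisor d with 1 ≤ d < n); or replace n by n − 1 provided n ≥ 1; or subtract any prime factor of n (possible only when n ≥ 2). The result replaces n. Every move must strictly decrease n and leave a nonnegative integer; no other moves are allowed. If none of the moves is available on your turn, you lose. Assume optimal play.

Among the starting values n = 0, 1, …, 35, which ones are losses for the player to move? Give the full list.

0, 4, 9, 14, 20, 26, 32, 35

Work bottom-up. With no move the player to move loses. Otherwise the position is W if at least one move leads to an L position for the opponent, and L if every move leads to a W.
n=0: no move → L
n=1: W (go to 0, an L position)
n=2: W (go to 0, an L position)
n=3: W (go to 0, an L position)
n=4: L (options 2(W), 3(W) are all W)
n=5: W (go to 0, an L position)
n=6: W (go to 4, an L position)
n=7: W (go to 0, an L position)
n=8: W (go to 4, an L position)
n=9: L (options 6(W), 8(W) are all W)
n=10: W (go to 9, an L position)
n=11: W (go to 0, an L position)
n=12: W (go to 9, an L position)
n=13: W (go to 0, an L position)
n=14: L (options 7(W), 12(W), 13(W) are all W)
n=15: W (go to 14, an L position)
n=16: W (go to 14, an L position)
n=17: W (go to 0, an L position)
n=18: W (go to 9, an L position)
n=19: W (go to 0, an L position)
n=20: L (options 10(W), 15(W), 16(W), 18(W), 19(W) are all W)
n=21: W (go to 14, an L position)
n=22: W (go to 20, an L position)
n=23: W (go to 0, an L position)
n=24: W (go to 20, an L position)
n=25: W (go to 20, an L position)
n=26: L (options 13(W), 24(W), 25(W) are all W)
n=27: W (go to 26, an L position)
n=28: W (go to 14, an L position)
n=29: W (go to 0, an L position)
n=30: W (go to 20, an L position)
n=31: W (go to 0, an L position)
n=32: L (options 16(W), 24(W), 28(W), 30(W), 31(W) are all W)
n=33: W (go to 32, an L position)
n=34: W (go to 32, an L position)
n=35: L (options 28(W), 30(W), 34(W) are all W)
Reading off the rows marked L gives the requested list; there are 8 such values of n.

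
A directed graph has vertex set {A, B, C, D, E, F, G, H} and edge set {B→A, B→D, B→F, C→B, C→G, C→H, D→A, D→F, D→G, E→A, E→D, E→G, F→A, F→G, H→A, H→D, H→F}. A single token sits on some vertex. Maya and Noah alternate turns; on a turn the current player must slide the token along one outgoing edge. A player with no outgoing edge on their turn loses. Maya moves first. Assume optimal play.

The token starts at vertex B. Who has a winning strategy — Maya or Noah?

Maya wins.

Classify positions by backward induction: terminal positions (no move available) are L. From any other position, the mover wins iff some move reaches an L.
Every edge goes from a vertex to one that appears earlier in the order G, A, F, D, H, B, C, E, so processing vertices in that order labels each vertex after all of its successors.
G: no outgoing edge → L
A: no outgoing edge → L
F: can move to A, which is L ⇒ W
D: can move to A, which is L ⇒ W
H: can move to A, which is L ⇒ W
B: can move to A, which is L ⇒ W
C: can move to G, which is L ⇒ W
E: can move to A, which is L ⇒ W
From B Maya can move to A, reaching an L position.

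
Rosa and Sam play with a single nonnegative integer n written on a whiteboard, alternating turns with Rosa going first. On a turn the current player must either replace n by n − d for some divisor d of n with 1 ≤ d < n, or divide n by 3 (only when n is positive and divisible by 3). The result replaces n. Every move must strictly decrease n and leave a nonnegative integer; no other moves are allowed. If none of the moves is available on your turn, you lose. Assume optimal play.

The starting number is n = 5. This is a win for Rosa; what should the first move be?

Move to 4.

Build the W/L table. Terminal = L. A non-terminal position is W if it has a move to some L; otherwise it is L.
n=0: no move → L
n=1: no move → L
n=2: can move to 1, which is L ⇒ W
n=3: can move to 1, which is L ⇒ W
n=4: moves to 2(W), 3(W); every one is W ⇒ L
n=5: can move to 4, which is L ⇒ W
From 5, the L positions reachable in one move are: 4.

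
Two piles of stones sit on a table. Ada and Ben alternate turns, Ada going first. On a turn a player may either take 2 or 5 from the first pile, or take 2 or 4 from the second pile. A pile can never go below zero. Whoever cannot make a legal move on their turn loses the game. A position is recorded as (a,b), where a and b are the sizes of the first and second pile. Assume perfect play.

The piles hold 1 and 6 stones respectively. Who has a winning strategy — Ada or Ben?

Ben wins.

Work bottom-up. With no move the player to move loses. Otherwise the position is W if at least one move leads to an L position for the opponent, and L if every move leads to a W.
No move ever increases a pile, so every position that can arise here has a ≤ 1 and b ≤ 6; it is enough to label the cells with 0 ≤ a ≤ 1 and 0 ≤ b ≤ 6.
Every move lowers a or b (never raises either), so fill the grid row by row in increasing a, and left to right within a row: each cell's successors are then already labelled.
      b=0  b=1  b=2  b=3  b=4  b=5  b=6
a=0:    L    L    W    W    W    W    L
a=1:    L    L    W    W    W    W    L
Cells with no legal move (terminal, hence L): (0,0), (0,1), (1,0), (1,1).
The remaining L cells, each justified by listing all of its moves:
(0,6): moves to (0,4)(W), (0,2)(W); every one is W ⇒ L
(1,6): moves to (1,4)(W), (1,2)(W); every one is W ⇒ L
Every other cell has at least one move into one of the L cells above, so it is W.
The starting position (1,6) is L: whatever Ada does, the opponent receives a W position.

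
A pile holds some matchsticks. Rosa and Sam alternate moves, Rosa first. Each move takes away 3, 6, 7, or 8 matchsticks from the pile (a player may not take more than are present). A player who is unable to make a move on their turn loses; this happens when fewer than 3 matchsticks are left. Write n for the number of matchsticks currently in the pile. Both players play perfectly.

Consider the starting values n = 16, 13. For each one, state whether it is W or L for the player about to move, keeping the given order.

Build the W/L table. Terminal = L. A non-terminal position is W if it has a move to some L; otherwise it is L.
n=0: no move → L
n=1: no move → L
n=2: no move → L
n=3: can move to 0, which is L ⇒ W
n=4: can move to 1, which is L ⇒ W
n=5: can move to 2, which is L ⇒ W
n=6: can move to 0, which is L ⇒ W
n=7: can move to 1, which is L ⇒ W
n=8: can move to 2, which is L ⇒ W
n=9: can move to 2, which is L ⇒ W
n=10: can move to 2, which is L ⇒ W
n=11: moves to 8(W), 5(W), 4(W), 3(W); every one is W ⇒ L
n=12: moves to 9(W), 6(W), 5(W), 4(W); every one is W ⇒ L
n=13: moves to 10(W), 7(W), 6(W), 5(W); every one is W ⇒ L
n=14: can move to 11, which is L ⇒ W
n=15: can move to 12, which is L ⇒ W
n=16: can move to 13, which is L ⇒ W

16: W, 13: L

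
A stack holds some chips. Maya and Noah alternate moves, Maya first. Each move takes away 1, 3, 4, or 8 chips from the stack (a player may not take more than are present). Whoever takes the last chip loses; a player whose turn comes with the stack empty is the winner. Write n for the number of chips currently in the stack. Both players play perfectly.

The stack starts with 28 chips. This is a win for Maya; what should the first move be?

Remove 4, leaving 24.

Build the W/L table. Terminal = W. A non-terminal position is W if it has a move to some L; otherwise it is L.
n=0: no move; the opponent has just taken the last chip and therefore loses → W
n=1: L (sole option 0(W) is W)
n=2: W (go to 1, an L position)
n=3: L (options 2(W), 0(W) are all W)
n=4: W (go to 3, an L position)
n=5: W (go to 1, an L position)
n=6: W (go to 3, an L position)
n=7: W (go to 3, an L position)
n=8: L (options 7(W), 5(W), 4(W), 0(W) are all W)
n=9: W (go to 8, an L position)
n=10: L (options 9(W), 7(W), 6(W), 2(W) are all W)
n=11: W (go to 10, an L position)
n=12: W (go to 8, an L position)
n=13: W (go to 10, an L position)
n=14: W (go to 10, an L position)
n=15: L (options 14(W), 12(W), 11(W), 7(W) are all W)
n=16: W (go to 15, an L position)
n=17: L (options 16(W), 14(W), 13(W), 9(W) are all W)
n=18: W (go to 17, an L position)
n=19: W (go to 15, an L position)
n=20: W (go to 17, an L position)
n=21: W (go to 17, an L position)
n=22: L (options 21(W), 19(W), 18(W), 14(W) are all W)
n=23: W (go to 22, an L position)
n=24: L (options 23(W), 21(W), 20(W), 16(W) are all W)
n=25: W (go to 24, an L position)
n=26: W (go to 22, an L position)
n=27: W (go to 24, an L position)
n=28: W (go to 24, an L position)
From 28, the L positions reachable in one move are: 24.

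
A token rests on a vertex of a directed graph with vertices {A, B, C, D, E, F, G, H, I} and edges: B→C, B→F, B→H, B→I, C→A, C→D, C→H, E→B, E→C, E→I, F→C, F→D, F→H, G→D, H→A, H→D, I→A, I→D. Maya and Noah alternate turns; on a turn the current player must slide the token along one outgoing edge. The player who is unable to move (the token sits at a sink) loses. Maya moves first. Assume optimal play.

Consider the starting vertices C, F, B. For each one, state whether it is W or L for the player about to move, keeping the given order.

C: W, F: W, B: L

Classify positions by backward induction: terminal positions (no move available) are L. From any other position, the mover wins iff some move reaches an L.
Every edge goes from a vertex to one that appears earlier in the order D, A, H, I, C, G, F, B, E, so processing vertices in that order labels each vertex after all of its successors.
D: no outgoing edge → L
A: no outgoing edge → L
H: reaches L-position A → W
I: reaches L-position A → W
C: reaches L-position A → W
G: reaches L-position D → W
F: reaches L-position D → W
B: only reaches F(W), C(W), I(W), H(W), all W → L
E: reaches L-position B → W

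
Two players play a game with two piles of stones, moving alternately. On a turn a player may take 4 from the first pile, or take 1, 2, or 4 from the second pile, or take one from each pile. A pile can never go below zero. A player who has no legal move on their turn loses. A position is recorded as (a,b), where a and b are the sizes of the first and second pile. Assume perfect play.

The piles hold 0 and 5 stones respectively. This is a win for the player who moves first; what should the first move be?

Move to (0,3).

Build the W/L table. Terminal = L. A non-terminal position is W if it has a move to some L; otherwise it is L.
No move ever increases a pile, so every position that can arise here has a ≤ 0 and b ≤ 5; it is enough to label the cells with 0 ≤ a ≤ 0 and 0 ≤ b ≤ 5.
Every move lowers a or b (never raises either), so fill the grid row by row in increasing a, and left to right within a row: each cell's successors are then already labelled.
      b=0  b=1  b=2  b=3  b=4  b=5
a=0:    L    W    W    L    W    W
Cells with no legal move (terminal, hence L): (0,0).
The remaining L cells, each justified by listing all of its moves:
(0,3): L (options (0,2)(W), (0,1)(W) are all W)
Every other cell has at least one move into one of the L cells above, so it is W.
From (0,5), the L positions reachable in one move are: (0,3).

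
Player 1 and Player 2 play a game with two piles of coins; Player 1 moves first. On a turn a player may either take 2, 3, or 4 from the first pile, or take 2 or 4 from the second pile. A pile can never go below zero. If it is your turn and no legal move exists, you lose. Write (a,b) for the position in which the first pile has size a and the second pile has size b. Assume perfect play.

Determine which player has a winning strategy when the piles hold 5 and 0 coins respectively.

Positions with no move are L. A position that does have a move is losing for the player to move precisely when every available move leads to a winning position for the opponent. Fill in the labels:
No move ever increases a pile, so every position that can arise here has a ≤ 5 and b ≤ 0; it is enough to label the cells with 0 ≤ a ≤ 5 and 0 ≤ b ≤ 0.
Every move lowers a or b (never raises either), so fill the grid row by row in increasing a, and left to right within a row: each cell's successors are then already labelled.
      b=0
a=0:    L
a=1:    L
a=2:    W
a=3:    W
a=4:    W
a=5:    W
Cells with no legal move (terminal, hence L): (0,0), (1,0).
Every other cell has at least one move into one of the L cells above, so it is W.
The starting position (5,0) is W: Player 1 should move to (1,0), handing over an L position.

Player 1 wins.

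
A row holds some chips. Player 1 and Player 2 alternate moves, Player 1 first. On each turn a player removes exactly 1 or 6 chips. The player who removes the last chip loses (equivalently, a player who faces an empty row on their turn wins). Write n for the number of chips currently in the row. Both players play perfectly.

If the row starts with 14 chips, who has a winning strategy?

Classify positions by backward induction: terminal positions (no move available) are W. From any other position, the mover wins iff some move reaches an L.
n=0: no move; the opponent has just taken the last chip and therefore loses → W
n=1: →0(W) only, which is W, so L
n=2: →1(L), so W
n=3: →2(W) only, which is W, so L
n=4: →3(L), so W
n=5: →4(W) only, which is W, so L
n=6: →5(L), so W
n=7: →1(L), so W
n=8: →7(W), 2(W) — all W, so L
n=9: →8(L), so W
n=10: →9(W), 4(W) — all W, so L
n=11: →10(L), so W
n=12: →11(W), 6(W) — all W, so L
n=13: →12(L), so W
n=14: →8(L), so W
From 14 Player 1 can remove 6, leaving 8, reaching an L position.

Player 1 wins.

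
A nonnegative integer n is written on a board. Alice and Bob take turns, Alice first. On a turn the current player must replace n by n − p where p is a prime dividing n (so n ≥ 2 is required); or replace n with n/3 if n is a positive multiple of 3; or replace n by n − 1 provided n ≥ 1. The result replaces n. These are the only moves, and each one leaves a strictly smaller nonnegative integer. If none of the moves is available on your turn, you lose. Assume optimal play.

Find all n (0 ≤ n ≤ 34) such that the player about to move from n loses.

Work bottom-up. With no move the player to move loses. Otherwise the position is W if at least one move leads to an L position for the opponent, and L if every move leads to a W.
n=0: no move → L
n=1: W (go to 0, an L position)
n=2: W (go to 0, an L position)
n=3: W (go to 0, an L position)
n=4: L (options 2(W), 3(W) are all W)
n=5: W (go to 0, an L position)
n=6: W (go to 4, an L position)
n=7: W (go to 0, an L position)
n=8: L (options 6(W), 7(W) are all W)
n=9: W (go to 8, an L position)
n=10: W (go to 8, an L position)
n=11: W (go to 0, an L position)
n=12: W (go to 4, an L position)
n=13: W (go to 0, an L position)
n=14: L (options 7(W), 12(W), 13(W) are all W)
n=15: W (go to 14, an L position)
n=16: W (go to 14, an L position)
n=17: W (go to 0, an L position)
n=18: L (options 6(W), 15(W), 16(W), 17(W) are all W)
n=19: W (go to 0, an L position)
n=20: W (go to 18, an L position)
n=21: W (go to 14, an L position)
n=22: L (options 11(W), 20(W), 21(W) are all W)
n=23: W (go to 0, an L position)
n=24: W (go to 8, an L position)
n=25: L (options 20(W), 24(W) are all W)
n=26: W (go to 25, an L position)
n=27: L (options 9(W), 24(W), 26(W) are all W)
n=28: W (go to 27, an L position)
n=29: W (go to 0, an L position)
n=30: W (go to 25, an L position)
n=31: W (go to 0, an L position)
n=32: L (options 30(W), 31(W) are all W)
n=33: W (go to 22, an L position)
n=34: W (go to 32, an L position)
Reading off the rows marked L gives the requested list; there are 9 such values of n.

0, 4, 8, 14, 18, 22, 25, 27, 32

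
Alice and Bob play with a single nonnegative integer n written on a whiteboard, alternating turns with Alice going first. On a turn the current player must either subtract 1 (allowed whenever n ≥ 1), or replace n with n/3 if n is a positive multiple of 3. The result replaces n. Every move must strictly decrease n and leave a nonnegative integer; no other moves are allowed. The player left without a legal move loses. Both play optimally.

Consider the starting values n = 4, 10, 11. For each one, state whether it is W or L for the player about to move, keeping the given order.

Positions with no move are L. A position that does have a move is losing for the player to move precisely when every available move leads to a winning position for the opponent. Fill in the labels:
n=0: no move → L
n=1: reaches L-position 0 → W
n=2: only reaches 1(W), which is W → L
n=3: reaches L-position 2 → W
n=4: only reaches 3(W), which is W → L
n=5: reaches L-position 4 → W
n=6: reaches L-position 2 → W
n=7: only reaches 6(W), which is W → L
n=8: reaches L-position 7 → W
n=9: only reaches 3(W), 8(W), all W → L
n=10: reaches L-position 9 → W
n=11: only reaches 10(W), which is W → L

4: L, 10: W, 11: L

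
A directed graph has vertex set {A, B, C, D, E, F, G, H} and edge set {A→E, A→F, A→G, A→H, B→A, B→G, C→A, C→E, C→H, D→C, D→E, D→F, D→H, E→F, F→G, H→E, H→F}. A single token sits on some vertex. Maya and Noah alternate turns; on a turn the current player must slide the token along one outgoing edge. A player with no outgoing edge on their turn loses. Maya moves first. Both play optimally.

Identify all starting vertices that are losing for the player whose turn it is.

Positions with no move are L. A position that does have a move is losing for the player to move precisely when every available move leads to a winning position for the opponent. Fill in the labels:
Every edge goes from a vertex to one that appears earlier in the order G, F, E, H, A, B, C, D, so processing vertices in that order labels each vertex after all of its successors.
G: no outgoing edge → L
F: W (go to G, an L position)
E: L (sole option F(W) is W)
H: W (go to E, an L position)
A: W (go to E, an L position)
B: W (go to G, an L position)
C: W (go to E, an L position)
D: W (go to E, an L position)
Reading off the rows marked L gives the requested list; there are 2 such vertices.

E, G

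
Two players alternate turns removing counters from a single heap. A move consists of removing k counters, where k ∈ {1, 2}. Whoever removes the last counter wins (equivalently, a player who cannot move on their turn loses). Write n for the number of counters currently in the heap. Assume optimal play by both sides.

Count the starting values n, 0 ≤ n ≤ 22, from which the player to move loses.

8

Build the W/L table. Terminal = L. A non-terminal position is W if it has a move to some L; otherwise it is L.
n=0: no move → L
n=1: can move to 0, which is L ⇒ W
n=2: can move to 0, which is L ⇒ W
n=3: moves to 2(W), 1(W); every one is W ⇒ L
n=4: can move to 3, which is L ⇒ W
n=5: can move to 3, which is L ⇒ W
n=6: moves to 5(W), 4(W); every one is W ⇒ L
n=7: can move to 6, which is L ⇒ W
n=8: can move to 6, which is L ⇒ W
n=9: moves to 8(W), 7(W); every one is W ⇒ L
n=10: can move to 9, which is L ⇒ W
n=11: can move to 9, which is L ⇒ W
n=12: moves to 11(W), 10(W); every one is W ⇒ L
n=13: can move to 12, which is L ⇒ W
n=14: can move to 12, which is L ⇒ W
n=15: moves to 14(W), 13(W); every one is W ⇒ L
n=16: can move to 15, which is L ⇒ W
n=17: can move to 15, which is L ⇒ W
n=18: moves to 17(W), 16(W); every one is W ⇒ L
n=19: can move to 18, which is L ⇒ W
n=20: can move to 18, which is L ⇒ W
n=21: moves to 20(W), 19(W); every one is W ⇒ L
n=22: can move to 21, which is L ⇒ W
L entries with 0 ≤ n ≤ 22: n = 0, 3, 6, 9, 12, 15, 18, 21; that makes 8.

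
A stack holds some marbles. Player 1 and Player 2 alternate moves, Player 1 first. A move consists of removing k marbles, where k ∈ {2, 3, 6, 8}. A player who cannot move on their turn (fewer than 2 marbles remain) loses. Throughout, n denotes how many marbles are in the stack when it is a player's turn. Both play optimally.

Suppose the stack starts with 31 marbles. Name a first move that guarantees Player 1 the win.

Remove 2, leaving 29.

Label each position W (a win for the player to move) or L (a loss). A position with no legal move is L; any other position is W exactly when some move reaches an L, and L when every move reaches a W.
n=0: no move → L
n=1: no move → L
n=2: reaches L-position 0 → W
n=3: reaches L-position 1 → W
n=4: reaches L-position 1 → W
n=5: only reaches 3(W), 2(W), all W → L
n=6: reaches L-position 0 → W
n=7: reaches L-position 5 → W
n=8: reaches L-position 5 → W
n=9: reaches L-position 1 → W
n=10: only reaches 8(W), 7(W), 4(W), 2(W), all W → L
n=11: reaches L-position 5 → W
n=12: reaches L-position 10 → W
n=13: reaches L-position 10 → W
n=14: only reaches 12(W), 11(W), 8(W), 6(W), all W → L
n=15: only reaches 13(W), 12(W), 9(W), 7(W), all W → L
n=16: reaches L-position 14 → W
n=17: reaches L-position 15 → W
n=18: reaches L-position 15 → W
n=19: only reaches 17(W), 16(W), 13(W), 11(W), all W → L
n=20: reaches L-position 14 → W
n=21: reaches L-position 19 → W
n=22: reaches L-position 19 → W
n=23: reaches L-position 15 → W
n=24: only reaches 22(W), 21(W), 18(W), 16(W), all W → L
n=25: reaches L-position 19 → W
n=26: reaches L-position 24 → W
n=27: reaches L-position 24 → W
n=28: only reaches 26(W), 25(W), 22(W), 20(W), all W → L
n=29: only reaches 27(W), 26(W), 23(W), 21(W), all W → L
n=30: reaches L-position 28 → W
n=31: reaches L-position 29 → W
From 31, the L positions reachable in one move are: 29, 28. Any move reaching one of these is winning.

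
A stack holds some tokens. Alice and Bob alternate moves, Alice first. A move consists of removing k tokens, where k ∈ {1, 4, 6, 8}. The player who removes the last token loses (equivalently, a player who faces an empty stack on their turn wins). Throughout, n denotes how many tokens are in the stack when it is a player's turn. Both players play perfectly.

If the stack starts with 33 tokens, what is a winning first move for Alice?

Remove 1, leaving 32.

Compute win/loss labels from the base case upward. A position with no move is W. Any other position is W if it can reach an L in one move, else L.
n=0: no move; the opponent has just taken the last token and therefore loses → W
n=1: only reaches 0(W), which is W → L
n=2: reaches L-position 1 → W
n=3: only reaches 2(W), which is W → L
n=4: reaches L-position 3 → W
n=5: reaches L-position 1 → W
n=6: only reaches 5(W), 2(W), 0(W), all W → L
n=7: reaches L-position 6 → W
n=8: only reaches 7(W), 4(W), 2(W), 0(W), all W → L
n=9: reaches L-position 8 → W
n=10: reaches L-position 6 → W
n=11: reaches L-position 3 → W
n=12: reaches L-position 8 → W
n=13: only reaches 12(W), 9(W), 7(W), 5(W), all W → L
n=14: reaches L-position 13 → W
n=15: only reaches 14(W), 11(W), 9(W), 7(W), all W → L
n=16: reaches L-position 15 → W
n=17: reaches L-position 13 → W
n=18: only reaches 17(W), 14(W), 12(W), 10(W), all W → L
n=19: reaches L-position 18 → W
n=20: only reaches 19(W), 16(W), 14(W), 12(W), all W → L
n=21: reaches L-position 20 → W
n=22: reaches L-position 18 → W
n=23: reaches L-position 15 → W
n=24: reaches L-position 20 → W
n=25: only reaches 24(W), 21(W), 19(W), 17(W), all W → L
n=26: reaches L-position 25 → W
n=27: only reaches 26(W), 23(W), 21(W), 19(W), all W → L
n=28: reaches L-position 27 → W
n=29: reaches L-position 25 → W
n=30: only reaches 29(W), 26(W), 24(W), 22(W), all W → L
n=31: reaches L-position 30 → W
n=32: only reaches 31(W), 28(W), 26(W), 24(W), all W → L
n=33: reaches L-position 32 → W
From 33, the L positions reachable in one move are: 32, 27, 25. Any move reaching one of these is winning.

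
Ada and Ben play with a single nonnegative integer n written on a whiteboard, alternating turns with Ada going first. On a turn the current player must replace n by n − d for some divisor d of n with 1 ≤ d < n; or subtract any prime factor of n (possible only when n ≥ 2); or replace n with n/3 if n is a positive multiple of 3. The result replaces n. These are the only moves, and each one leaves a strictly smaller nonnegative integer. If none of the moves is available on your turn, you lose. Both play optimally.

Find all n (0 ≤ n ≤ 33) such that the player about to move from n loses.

0, 1, 4, 9, 14, 20, 26, 32

Use the standard recursion: the mover loses at a terminal position; elsewhere, the mover wins exactly when some move hands the opponent an L position.
n=0: no move → L
n=1: no move → L
n=2: →0(L), so W
n=3: →0(L), so W
n=4: →2(W), 3(W) — all W, so L
n=5: →0(L), so W
n=6: →4(L), so W
n=7: →0(L), so W
n=8: →4(L), so W
n=9: →3(W), 6(W), 8(W) — all W, so L
n=10: →9(L), so W
n=11: →0(L), so W
n=12: →4(L), so W
n=13: →0(L), so W
n=14: →7(W), 12(W), 13(W) — all W, so L
n=15: →14(L), so W
n=16: →14(L), so W
n=17: →0(L), so W
n=18: →9(L), so W
n=19: →0(L), so W
n=20: →10(W), 15(W), 16(W), 18(W), 19(W) — all W, so L
n=21: →14(L), so W
n=22: →20(L), so W
n=23: →0(L), so W
n=24: →20(L), so W
n=25: →20(L), so W
n=26: →13(W), 24(W), 25(W) — all W, so L
n=27: →9(L), so W
n=28: →14(L), so W
n=29: →0(L), so W
n=30: →20(L), so W
n=31: →0(L), so W
n=32: →16(W), 24(W), 28(W), 30(W), 31(W) — all W, so L
n=33: →32(L), so W
The losing starting values of n are exactly the entries labelled L in this table (8 of them).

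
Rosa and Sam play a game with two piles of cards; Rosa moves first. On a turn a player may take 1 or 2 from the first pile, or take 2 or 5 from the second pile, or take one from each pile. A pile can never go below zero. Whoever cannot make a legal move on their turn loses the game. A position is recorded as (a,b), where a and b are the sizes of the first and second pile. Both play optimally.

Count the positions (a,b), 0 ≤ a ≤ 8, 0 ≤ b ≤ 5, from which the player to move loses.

18

Compute win/loss labels from the base case upward. A position with no move is L. Any other position is W if it can reach an L in one move, else L.
Every move lowers a or b (never raises either), so fill the grid row by row in increasing a, and left to right within a row: each cell's successors are then already labelled.
      b=0  b=1  b=2  b=3  b=4  b=5
a=0:    L    L    W    W    L    W
a=1:    W    W    W    L    W    W
a=2:    W    W    L    W    W    L
a=3:    L    L    W    W    L    W
a=4:    W    W    W    L    W    W
a=5:    W    W    L    W    W    L
a=6:    L    L    W    W    L    W
a=7:    W    W    W    L    W    W
a=8:    W    W    L    W    W    L
Cells with no legal move (terminal, hence L): (0,0), (0,1).
The remaining L cells, each justified by listing all of its moves:
(0,4): →(0,2)(W) only, which is W, so L
(1,3): →(0,3)(W), (1,1)(W), (0,2)(W) — all W, so L
(2,2): →(1,2)(W), (0,2)(W), (2,0)(W), (1,1)(W) — all W, so L
(2,5): →(1,5)(W), (0,5)(W), (2,3)(W), (2,0)(W), (1,4)(W) — all W, so L
(3,0): →(2,0)(W), (1,0)(W) — all W, so L
(3,1): →(2,1)(W), (1,1)(W), (2,0)(W) — all W, so L
(3,4): →(2,4)(W), (1,4)(W), (3,2)(W), (2,3)(W) — all W, so L
(4,3): →(3,3)(W), (2,3)(W), (4,1)(W), (3,2)(W) — all W, so L
(5,2): →(4,2)(W), (3,2)(W), (5,0)(W), (4,1)(W) — all W, so L
(5,5): →(4,5)(W), (3,5)(W), (5,3)(W), (5,0)(W), (4,4)(W) — all W, so L
(6,0): →(5,0)(W), (4,0)(W) — all W, so L
(6,1): →(5,1)(W), (4,1)(W), (5,0)(W) — all W, so L
(6,4): →(5,4)(W), (4,4)(W), (6,2)(W), (5,3)(W) — all W, so L
(7,3): →(6,3)(W), (5,3)(W), (7,1)(W), (6,2)(W) — all W, so L
(8,2): →(7,2)(W), (6,2)(W), (8,0)(W), (7,1)(W) — all W, so L
(8,5): →(7,5)(W), (6,5)(W), (8,3)(W), (8,0)(W), (7,4)(W) — all W, so L
Every other cell has at least one move into one of the L cells above, so it is W.
L cells per row: a=0: 3, a=1: 1, a=2: 2, a=3: 3, a=4: 1, a=5: 2, a=6: 3, a=7: 1, a=8: 2; total 18.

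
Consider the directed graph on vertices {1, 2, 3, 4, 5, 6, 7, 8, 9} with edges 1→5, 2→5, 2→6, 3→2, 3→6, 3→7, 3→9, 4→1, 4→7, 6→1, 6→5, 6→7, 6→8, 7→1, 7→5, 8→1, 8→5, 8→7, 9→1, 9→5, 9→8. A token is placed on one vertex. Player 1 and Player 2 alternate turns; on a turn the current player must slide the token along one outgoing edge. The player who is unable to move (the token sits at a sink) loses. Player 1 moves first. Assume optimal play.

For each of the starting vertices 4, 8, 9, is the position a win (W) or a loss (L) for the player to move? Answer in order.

4: L, 8: W, 9: W

Use the standard recursion: the mover loses at a terminal position; elsewhere, the mover wins exactly when some move hands the opponent an L position.
Every edge goes from a vertex to one that appears earlier in the order 5, 1, 7, 8, 6, 9, 2, 3, 4, so processing vertices in that order labels each vertex after all of its successors.
5: no outgoing edge → L
1: W (go to 5, an L position)
7: W (go to 5, an L position)
8: W (go to 5, an L position)
6: W (go to 5, an L position)
9: W (go to 5, an L position)
2: W (go to 5, an L position)
3: L (options 2(W), 9(W), 6(W), 7(W) are all W)
4: L (options 7(W), 1(W) are all W)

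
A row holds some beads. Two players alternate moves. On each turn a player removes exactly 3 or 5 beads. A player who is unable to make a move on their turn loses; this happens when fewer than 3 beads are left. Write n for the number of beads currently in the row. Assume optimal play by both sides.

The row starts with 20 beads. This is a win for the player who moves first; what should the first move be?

Work bottom-up. With no move the player to move loses. Otherwise the position is W if at least one move leads to an L position for the opponent, and L if every move leads to a W.
n=0: no move → L
n=1: no move → L
n=2: no move → L
n=3: W (go to 0, an L position)
n=4: W (go to 1, an L position)
n=5: W (go to 2, an L position)
n=6: W (go to 1, an L position)
n=7: W (go to 2, an L position)
n=8: L (options 5(W), 3(W) are all W)
n=9: L (options 6(W), 4(W) are all W)
n=10: L (options 7(W), 5(W) are all W)
n=11: W (go to 8, an L position)
n=12: W (go to 9, an L position)
n=13: W (go to 10, an L position)
n=14: W (go to 9, an L position)
n=15: W (go to 10, an L position)
n=16: L (options 13(W), 11(W) are all W)
n=17: L (options 14(W), 12(W) are all W)
n=18: L (options 15(W), 13(W) are all W)
n=19: W (go to 16, an L position)
n=20: W (go to 17, an L position)
From 20, the L positions reachable in one move are: 17.

Remove 3, leaving 17.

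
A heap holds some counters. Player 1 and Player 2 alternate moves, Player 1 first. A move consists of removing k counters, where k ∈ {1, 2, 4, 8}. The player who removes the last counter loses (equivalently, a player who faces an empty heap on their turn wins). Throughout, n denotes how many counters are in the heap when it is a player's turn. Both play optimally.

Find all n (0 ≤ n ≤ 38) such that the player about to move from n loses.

1, 4, 7, 10, 13, 16, 19, 22, 25, 28, 31, 34, 37

Work bottom-up. With no move the player to move wins. Otherwise the position is W if at least one move leads to an L position for the opponent, and L if every move leads to a W.
n=0: no move; the opponent has just taken the last counter and therefore loses → W
n=1: only reaches 0(W), which is W → L
n=2: reaches L-position 1 → W
n=3: reaches L-position 1 → W
n=4: only reaches 3(W), 2(W), 0(W), all W → L
n=5: reaches L-position 4 → W
n=6: reaches L-position 4 → W
n=7: only reaches 6(W), 5(W), 3(W), all W → L
n=8: reaches L-position 7 → W
n=9: reaches L-position 7 → W
n=10: only reaches 9(W), 8(W), 6(W), 2(W), all W → L
n=11: reaches L-position 10 → W
n=12: reaches L-position 10 → W
n=13: only reaches 12(W), 11(W), 9(W), 5(W), all W → L
n=14: reaches L-position 13 → W
n=15: reaches L-position 13 → W
n=16: only reaches 15(W), 14(W), 12(W), 8(W), all W → L
n=17: reaches L-position 16 → W
n=18: reaches L-position 16 → W
n=19: only reaches 18(W), 17(W), 15(W), 11(W), all W → L
n=20: reaches L-position 19 → W
n=21: reaches L-position 19 → W
n=22: only reaches 21(W), 20(W), 18(W), 14(W), all W → L
n=23: reaches L-position 22 → W
n=24: reaches L-position 22 → W
n=25: only reaches 24(W), 23(W), 21(W), 17(W), all W → L
n=26: reaches L-position 25 → W
n=27: reaches L-position 25 → W
n=28: only reaches 27(W), 26(W), 24(W), 20(W), all W → L
n=29: reaches L-position 28 → W
n=30: reaches L-position 28 → W
n=31: only reaches 30(W), 29(W), 27(W), 23(W), all W → L
n=32: reaches L-position 31 → W
n=33: reaches L-position 31 → W
n=34: only reaches 33(W), 32(W), 30(W), 26(W), all W → L
n=35: reaches L-position 34 → W
n=36: reaches L-position 34 → W
n=37: only reaches 36(W), 35(W), 33(W), 29(W), all W → L
n=38: reaches L-position 37 → W
Reading off the rows marked L gives the requested list; there are 13 such values of n.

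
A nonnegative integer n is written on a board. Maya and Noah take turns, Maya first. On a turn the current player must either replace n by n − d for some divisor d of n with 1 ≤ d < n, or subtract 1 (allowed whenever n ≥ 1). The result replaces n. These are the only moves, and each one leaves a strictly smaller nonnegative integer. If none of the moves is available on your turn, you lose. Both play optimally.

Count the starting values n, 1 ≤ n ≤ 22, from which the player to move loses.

Work bottom-up. With no move the player to move loses. Otherwise the position is W if at least one move leads to an L position for the opponent, and L if every move leads to a W.
n=0: no move → L
n=1: can move to 0, which is L ⇒ W
n=2: the only move is to 1(W), a W ⇒ L
n=3: can move to 2, which is L ⇒ W
n=4: can move to 2, which is L ⇒ W
n=5: the only move is to 4(W), a W ⇒ L
n=6: can move to 5, which is L ⇒ W
n=7: the only move is to 6(W), a W ⇒ L
n=8: can move to 7, which is L ⇒ W
n=9: moves to 6(W), 8(W); every one is W ⇒ L
n=10: can move to 5, which is L ⇒ W
n=11: the only move is to 10(W), a W ⇒ L
n=12: can move to 9, which is L ⇒ W
n=13: the only move is to 12(W), a W ⇒ L
n=14: can move to 7, which is L ⇒ W
n=15: moves to 10(W), 12(W), 14(W); every one is W ⇒ L
n=16: can move to 15, which is L ⇒ W
n=17: the only move is to 16(W), a W ⇒ L
n=18: can move to 9, which is L ⇒ W
n=19: the only move is to 18(W), a W ⇒ L
n=20: can move to 15, which is L ⇒ W
n=21: moves to 14(W), 18(W), 20(W); every one is W ⇒ L
n=22: can move to 11, which is L ⇒ W
L entries with 1 ≤ n ≤ 22 (n=0 is outside the asked range and is not counted): n = 2, 5, 7, 9, 11, 13, 15, 17, 19, 21; that makes 10.

10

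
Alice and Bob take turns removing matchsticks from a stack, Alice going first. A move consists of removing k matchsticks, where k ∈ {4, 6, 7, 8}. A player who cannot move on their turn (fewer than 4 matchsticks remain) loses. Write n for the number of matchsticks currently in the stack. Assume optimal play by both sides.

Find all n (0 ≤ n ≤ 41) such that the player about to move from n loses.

Work bottom-up. With no move the player to move loses. Otherwise the position is W if at least one move leads to an L position for the opponent, and L if every move leads to a W.
n=0: no move → L
n=1: no move → L
n=2: no move → L
n=3: no move → L
n=4: can move to 0, which is L ⇒ W
n=5: can move to 1, which is L ⇒ W
n=6: can move to 2, which is L ⇒ W
n=7: can move to 3, which is L ⇒ W
n=8: can move to 2, which is L ⇒ W
n=9: can move to 3, which is L ⇒ W
n=10: can move to 3, which is L ⇒ W
n=11: can move to 3, which is L ⇒ W
n=12: moves to 8(W), 6(W), 5(W), 4(W); every one is W ⇒ L
n=13: moves to 9(W), 7(W), 6(W), 5(W); every one is W ⇒ L
n=14: moves to 10(W), 8(W), 7(W), 6(W); every one is W ⇒ L
n=15: moves to 11(W), 9(W), 8(W), 7(W); every one is W ⇒ L
n=16: can move to 12, which is L ⇒ W
n=17: can move to 13, which is L ⇒ W
n=18: can move to 14, which is L ⇒ W
n=19: can move to 15, which is L ⇒ W
n=20: can move to 14, which is L ⇒ W
n=21: can move to 15, which is L ⇒ W
n=22: can move to 15, which is L ⇒ W
n=23: can move to 15, which is L ⇒ W
n=24: moves to 20(W), 18(W), 17(W), 16(W); every one is W ⇒ L
n=25: moves to 21(W), 19(W), 18(W), 17(W); every one is W ⇒ L
n=26: moves to 22(W), 20(W), 19(W), 18(W); every one is W ⇒ L
n=27: moves to 23(W), 21(W), 20(W), 19(W); every one is W ⇒ L
n=28: can move to 24, which is L ⇒ W
n=29: can move to 25, which is L ⇒ W
n=30: can move to 26, which is L ⇒ W
n=31: can move to 27, which is L ⇒ W
n=32: can move to 26, which is L ⇒ W
n=33: can move to 27, which is L ⇒ W
n=34: can move to 27, which is L ⇒ W
n=35: can move to 27, which is L ⇒ W
n=36: moves to 32(W), 30(W), 29(W), 28(W); every one is W ⇒ L
n=37: moves to 33(W), 31(W), 30(W), 29(W); every one is W ⇒ L
n=38: moves to 34(W), 32(W), 31(W), 30(W); every one is W ⇒ L
n=39: moves to 35(W), 33(W), 32(W), 31(W); every one is W ⇒ L
n=40: can move to 36, which is L ⇒ W
n=41: can move to 37, which is L ⇒ W
The losing starting values of n are exactly the entries labelled L in this table (16 of them).

0, 1, 2, 3, 12, 13, 14, 15, 24, 25, 26, 27, 36, 37, 38, 39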